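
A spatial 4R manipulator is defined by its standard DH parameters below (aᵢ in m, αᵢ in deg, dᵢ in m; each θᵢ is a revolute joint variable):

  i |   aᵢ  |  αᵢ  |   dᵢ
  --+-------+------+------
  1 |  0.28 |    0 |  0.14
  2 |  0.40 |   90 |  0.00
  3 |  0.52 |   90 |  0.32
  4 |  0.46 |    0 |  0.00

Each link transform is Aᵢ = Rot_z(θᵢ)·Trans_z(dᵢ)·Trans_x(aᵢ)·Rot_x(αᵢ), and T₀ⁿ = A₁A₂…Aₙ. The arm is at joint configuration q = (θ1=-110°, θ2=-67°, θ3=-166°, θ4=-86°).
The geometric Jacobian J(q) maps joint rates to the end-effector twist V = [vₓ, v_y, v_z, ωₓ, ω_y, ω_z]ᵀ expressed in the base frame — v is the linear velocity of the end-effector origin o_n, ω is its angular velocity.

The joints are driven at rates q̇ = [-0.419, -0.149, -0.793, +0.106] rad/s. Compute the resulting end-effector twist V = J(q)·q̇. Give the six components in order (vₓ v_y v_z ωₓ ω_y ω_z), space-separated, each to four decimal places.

o_n = [0.0470, -0.3947, 0.0064]
J₁: ẑ×o_n = [0.3947, 0.0470, -0.0000], ω = ẑ
J2: z=[0.0000, 0.0000, 1.0000] o=[-0.0958, -0.2631, 0.1400] → [0.1316, 0.1428, -0.0000, 0.0000, 0.0000, 1.0000]
J3: z=[-0.0523, 0.9986, 0.0000] o=[-0.4952, -0.2840, 0.1400] → [-0.1334, -0.0070, -0.5357, -0.0523, 0.9986, 0.0000]
J4: z=[0.2416, 0.0127, 0.9703] o=[-0.0081, 0.0619, 0.0142] → [0.4430, 0.0553, -0.1110, 0.2416, 0.0127, 0.9703]
V = J·q̇ = [-0.0323, -0.0296, 0.4130, 0.0671, -0.7906, -0.4651]

-0.0323 -0.0296 0.4130 0.0671 -0.7906 -0.4651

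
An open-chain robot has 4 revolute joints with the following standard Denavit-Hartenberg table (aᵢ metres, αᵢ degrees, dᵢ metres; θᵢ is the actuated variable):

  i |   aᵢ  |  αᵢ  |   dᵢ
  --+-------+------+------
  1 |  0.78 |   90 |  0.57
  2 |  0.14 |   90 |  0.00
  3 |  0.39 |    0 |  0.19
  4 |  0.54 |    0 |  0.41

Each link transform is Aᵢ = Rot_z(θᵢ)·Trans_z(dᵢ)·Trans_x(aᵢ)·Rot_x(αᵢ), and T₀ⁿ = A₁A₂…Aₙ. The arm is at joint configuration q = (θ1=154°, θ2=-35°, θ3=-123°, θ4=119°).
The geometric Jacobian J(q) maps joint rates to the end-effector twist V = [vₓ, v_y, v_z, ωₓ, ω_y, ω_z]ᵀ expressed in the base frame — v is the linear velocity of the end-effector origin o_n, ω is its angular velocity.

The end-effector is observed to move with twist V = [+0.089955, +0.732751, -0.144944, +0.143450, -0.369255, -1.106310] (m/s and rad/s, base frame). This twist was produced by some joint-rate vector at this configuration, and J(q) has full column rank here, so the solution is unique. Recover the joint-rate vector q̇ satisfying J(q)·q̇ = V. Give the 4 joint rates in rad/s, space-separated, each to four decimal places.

-0.6910 -0.2690 0.6600 -0.1530

o_n = [-0.8949, 0.0307, -0.1889]
J₁: ẑ×o_n = [-0.0307, -0.8949, 0.0000], ω = ẑ
J2: z=[0.4384, 0.8988, 0.0000] o=[-0.7011, 0.3419, 0.5700] → [-0.6821, 0.3327, 0.0378, 0.4384, 0.8988, 0.0000]
J3: z=[0.5155, -0.2514, -0.8192] o=[-0.8041, 0.3922, 0.4897] → [-0.1255, 0.4242, -0.2092, 0.5155, -0.2514, -0.8192]
J4: z=[0.5155, -0.2514, -0.8192] o=[-0.6932, -0.0258, 0.4559] → [0.2084, 0.4977, -0.0216, 0.5155, -0.2514, -0.8192]
q̇ = J⁺·V = [-0.6910, -0.2690, 0.6600, -0.1530]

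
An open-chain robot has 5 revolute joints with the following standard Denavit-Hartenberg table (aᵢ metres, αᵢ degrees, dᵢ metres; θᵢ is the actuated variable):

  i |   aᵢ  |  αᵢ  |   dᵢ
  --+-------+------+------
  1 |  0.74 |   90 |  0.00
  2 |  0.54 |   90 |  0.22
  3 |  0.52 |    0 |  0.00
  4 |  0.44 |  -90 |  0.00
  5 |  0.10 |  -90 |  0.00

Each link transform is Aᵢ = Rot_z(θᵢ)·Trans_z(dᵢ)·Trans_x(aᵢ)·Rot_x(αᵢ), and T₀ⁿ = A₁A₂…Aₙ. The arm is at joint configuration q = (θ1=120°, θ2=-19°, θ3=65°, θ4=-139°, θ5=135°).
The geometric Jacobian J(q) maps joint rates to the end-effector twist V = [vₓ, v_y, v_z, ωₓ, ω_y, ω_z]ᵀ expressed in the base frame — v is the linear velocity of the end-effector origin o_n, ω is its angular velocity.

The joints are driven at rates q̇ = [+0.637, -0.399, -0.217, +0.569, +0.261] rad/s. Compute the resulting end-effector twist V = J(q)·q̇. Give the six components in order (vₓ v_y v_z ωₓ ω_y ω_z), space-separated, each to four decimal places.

o_n = [-0.4976, 1.5344, -0.2136]
J₁: ẑ×o_n = [-1.5344, -0.4976, 0.0000], ω = ẑ
J2: z=[0.8660, 0.5000, 0.0000] o=[-0.3700, 0.6409, 0.0000] → [-0.1068, 0.1850, 0.8376, 0.8660, 0.5000, 0.0000]
J3: z=[0.1628, -0.2820, -0.9455] o=[-0.4348, 1.1930, -0.1758] → [0.3335, 0.0655, 0.0379, 0.1628, -0.2820, -0.9455]
J4: z=[0.1628, -0.2820, -0.9455] o=[-0.1305, 1.6086, -0.2474] → [-0.0797, 0.3416, -0.1156, 0.1628, -0.2820, -0.9455]
J5: z=[-0.2157, 0.9249, -0.3130] o=[-0.5541, 1.4965, -0.2868] → [0.0796, -0.0019, -0.0605, -0.2157, 0.9249, -0.3130]
V = J·q̇ = [-1.0317, -0.2111, -0.4240, -0.3446, -0.0573, 0.2225]

-1.0317 -0.2111 -0.4240 -0.3446 -0.0573 0.2225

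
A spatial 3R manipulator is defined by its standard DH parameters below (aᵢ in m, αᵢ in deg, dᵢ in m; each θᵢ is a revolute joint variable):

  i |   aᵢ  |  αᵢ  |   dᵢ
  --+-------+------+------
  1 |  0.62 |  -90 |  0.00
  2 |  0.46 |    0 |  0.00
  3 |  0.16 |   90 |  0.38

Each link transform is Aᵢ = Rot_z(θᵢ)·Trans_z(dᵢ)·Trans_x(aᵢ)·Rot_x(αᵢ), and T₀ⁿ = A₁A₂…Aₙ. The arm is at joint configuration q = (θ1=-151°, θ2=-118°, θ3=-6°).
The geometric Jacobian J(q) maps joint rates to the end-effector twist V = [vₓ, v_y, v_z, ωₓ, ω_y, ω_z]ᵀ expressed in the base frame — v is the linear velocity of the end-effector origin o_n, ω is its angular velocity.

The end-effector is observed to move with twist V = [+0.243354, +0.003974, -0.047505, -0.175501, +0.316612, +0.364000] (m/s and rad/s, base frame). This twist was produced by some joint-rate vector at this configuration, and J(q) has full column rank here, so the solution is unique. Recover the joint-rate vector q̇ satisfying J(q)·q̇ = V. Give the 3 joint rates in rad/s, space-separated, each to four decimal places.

o_n = [-0.0909, -0.4849, 0.5388]
J₁: ẑ×o_n = [0.4849, -0.0909, 0.0000], ω = ẑ
J2: z=[0.4848, -0.8746, 0.0000] o=[-0.5423, -0.3006, 0.0000] → [-0.4712, -0.2612, 0.3054, 0.4848, -0.8746, 0.0000]
J3: z=[0.4848, -0.8746, 0.0000] o=[-0.3534, -0.1959, 0.4062] → [-0.1160, -0.0643, 0.0895, 0.4848, -0.8746, 0.0000]
q̇ = J⁺·V = [0.3640, -0.0700, -0.2920]

0.3640 -0.0700 -0.2920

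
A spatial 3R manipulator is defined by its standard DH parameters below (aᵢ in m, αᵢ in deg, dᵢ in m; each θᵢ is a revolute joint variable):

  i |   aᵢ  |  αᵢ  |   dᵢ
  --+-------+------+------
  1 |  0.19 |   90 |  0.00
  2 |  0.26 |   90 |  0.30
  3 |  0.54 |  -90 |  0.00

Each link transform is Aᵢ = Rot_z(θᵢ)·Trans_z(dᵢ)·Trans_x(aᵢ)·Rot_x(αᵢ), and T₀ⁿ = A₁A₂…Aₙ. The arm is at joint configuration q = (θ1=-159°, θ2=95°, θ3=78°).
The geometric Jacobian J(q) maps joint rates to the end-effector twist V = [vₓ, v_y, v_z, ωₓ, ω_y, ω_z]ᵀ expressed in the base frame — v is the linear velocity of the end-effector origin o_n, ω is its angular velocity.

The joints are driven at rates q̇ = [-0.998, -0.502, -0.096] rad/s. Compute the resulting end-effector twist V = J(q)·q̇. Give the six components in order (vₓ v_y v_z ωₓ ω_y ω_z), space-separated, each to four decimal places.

0.5495 0.3678 0.0668 0.2692 -0.4344 -1.0064

o_n = [-0.4439, 0.7167, 0.3709]
J₁: ẑ×o_n = [-0.7167, -0.4439, 0.0000], ω = ẑ
J2: z=[-0.3584, 0.9336, 0.0000] o=[-0.1774, -0.0681, 0.0000] → [0.3462, 0.1329, -0.0324, -0.3584, 0.9336, 0.0000]
J3: z=[-0.9300, -0.3570, 0.0872] o=[-0.2637, 0.2201, 0.2590] → [-0.0832, 0.0883, -0.5262, -0.9300, -0.3570, 0.0872]
V = J·q̇ = [0.5495, 0.3678, 0.0668, 0.2692, -0.4344, -1.0064]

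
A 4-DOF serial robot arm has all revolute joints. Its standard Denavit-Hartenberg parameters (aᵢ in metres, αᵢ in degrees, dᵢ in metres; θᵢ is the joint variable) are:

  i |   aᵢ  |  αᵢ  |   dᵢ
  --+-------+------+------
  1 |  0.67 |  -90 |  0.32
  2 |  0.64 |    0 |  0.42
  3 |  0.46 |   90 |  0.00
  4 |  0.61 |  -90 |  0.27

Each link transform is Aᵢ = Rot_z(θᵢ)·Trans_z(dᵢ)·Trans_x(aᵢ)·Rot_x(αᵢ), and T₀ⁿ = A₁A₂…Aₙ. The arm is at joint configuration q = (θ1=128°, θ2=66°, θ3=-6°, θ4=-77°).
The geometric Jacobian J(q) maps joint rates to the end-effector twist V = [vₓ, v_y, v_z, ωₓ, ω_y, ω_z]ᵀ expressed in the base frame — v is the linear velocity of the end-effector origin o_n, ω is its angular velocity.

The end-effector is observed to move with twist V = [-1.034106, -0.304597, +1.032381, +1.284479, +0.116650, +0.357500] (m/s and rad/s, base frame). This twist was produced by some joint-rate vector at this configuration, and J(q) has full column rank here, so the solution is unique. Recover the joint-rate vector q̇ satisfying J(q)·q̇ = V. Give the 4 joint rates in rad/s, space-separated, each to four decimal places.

0.7610 -0.1530 -0.9310 -0.8070

o_n = [-0.7632, 1.2600, -0.6469]
J₁: ẑ×o_n = [-1.2600, -0.7632, 0.0000], ω = ẑ
J2: z=[-0.7880, -0.6157, 0.0000] o=[-0.4125, 0.5280, 0.3200] → [0.5953, -0.7619, -0.7927, -0.7880, -0.6157, 0.0000]
J3: z=[-0.7880, -0.6157, 0.0000] o=[-0.9037, 0.4745, -0.2647] → [0.2353, -0.3012, -0.5324, -0.7880, -0.6157, 0.0000]
J4: z=[-0.5332, 0.6824, 0.5000] o=[-1.0453, 0.6558, -0.6630] → [-0.2911, 0.1497, -0.5147, -0.5332, 0.6824, 0.5000]
q̇ = J⁺·V = [0.7610, -0.1530, -0.9310, -0.8070]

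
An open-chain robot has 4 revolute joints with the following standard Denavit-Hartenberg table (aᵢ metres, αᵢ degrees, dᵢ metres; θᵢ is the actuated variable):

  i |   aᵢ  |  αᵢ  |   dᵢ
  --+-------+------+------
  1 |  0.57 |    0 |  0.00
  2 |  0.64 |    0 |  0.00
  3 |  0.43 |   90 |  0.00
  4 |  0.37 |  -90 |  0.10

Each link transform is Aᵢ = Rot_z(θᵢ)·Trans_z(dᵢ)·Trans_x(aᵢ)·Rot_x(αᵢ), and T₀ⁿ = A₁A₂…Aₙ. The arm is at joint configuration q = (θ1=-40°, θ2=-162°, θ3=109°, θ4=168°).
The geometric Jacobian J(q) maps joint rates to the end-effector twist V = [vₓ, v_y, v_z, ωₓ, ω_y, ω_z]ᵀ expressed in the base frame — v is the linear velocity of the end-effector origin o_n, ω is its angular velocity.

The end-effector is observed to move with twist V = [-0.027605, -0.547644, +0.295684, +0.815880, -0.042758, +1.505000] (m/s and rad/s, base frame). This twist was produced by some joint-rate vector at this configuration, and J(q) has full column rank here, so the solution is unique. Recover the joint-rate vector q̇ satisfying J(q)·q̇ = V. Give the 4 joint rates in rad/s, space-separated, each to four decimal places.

o_n = [-0.2602, -0.1894, 0.0769]
J₁: ẑ×o_n = [0.1894, -0.2602, 0.0000], ω = ẑ
J2: z=[0.0000, 0.0000, 1.0000] o=[0.4366, -0.3664, 0.0000] → [-0.1770, -0.6968, 0.0000, 0.0000, 0.0000, 1.0000]
J3: z=[0.0000, 0.0000, 1.0000] o=[-0.1568, -0.1266, 0.0000] → [0.0628, -0.1034, 0.0000, 0.0000, 0.0000, 1.0000]
J4: z=[-0.9986, 0.0523, 0.0000] o=[-0.1793, -0.5561, 0.0000] → [0.0040, 0.0768, -0.3619, -0.9986, 0.0523, 0.0000]
q̇ = J⁺·V = [0.0750, 0.5350, 0.8950, -0.8170]

0.0750 0.5350 0.8950 -0.8170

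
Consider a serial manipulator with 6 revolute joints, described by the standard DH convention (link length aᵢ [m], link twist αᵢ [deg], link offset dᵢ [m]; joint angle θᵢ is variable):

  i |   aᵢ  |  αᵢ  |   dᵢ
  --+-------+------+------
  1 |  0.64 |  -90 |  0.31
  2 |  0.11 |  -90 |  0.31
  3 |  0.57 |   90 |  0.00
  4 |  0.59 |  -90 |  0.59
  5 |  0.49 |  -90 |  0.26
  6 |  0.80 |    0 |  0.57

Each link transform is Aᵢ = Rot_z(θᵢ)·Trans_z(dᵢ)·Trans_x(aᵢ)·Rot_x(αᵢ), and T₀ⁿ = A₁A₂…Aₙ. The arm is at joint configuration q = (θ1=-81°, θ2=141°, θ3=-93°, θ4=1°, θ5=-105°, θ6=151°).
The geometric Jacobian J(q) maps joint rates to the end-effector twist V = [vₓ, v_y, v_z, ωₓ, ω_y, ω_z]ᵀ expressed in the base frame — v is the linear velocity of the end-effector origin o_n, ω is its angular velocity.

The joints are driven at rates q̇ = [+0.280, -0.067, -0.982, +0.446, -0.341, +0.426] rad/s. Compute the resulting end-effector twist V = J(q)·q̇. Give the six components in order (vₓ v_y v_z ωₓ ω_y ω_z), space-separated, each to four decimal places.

o_n = [2.1948, -0.7751, 0.5520]
J₁: ẑ×o_n = [0.7751, 2.1948, -0.0000], ω = ẑ
J2: z=[0.9877, 0.1564, 0.0000] o=[0.1001, -0.6321, 0.3100] → [0.0379, -0.2391, -0.4689, 0.9877, 0.1564, 0.0000]
J3: z=[-0.0984, 0.6216, 0.7771] o=[0.3929, -0.4992, 0.2408] → [0.4079, 1.4309, -1.0928, -0.0984, 0.6216, 0.7771]
J4: z=[0.0697, -0.7747, 0.6285] o=[0.9588, -0.4330, 0.2595] → [-0.0116, 0.7564, 0.9337, 0.0697, -0.7747, 0.6285]
J5: z=[-0.1158, 0.6195, 0.7765] o=[1.5845, -0.8153, 0.6578] → [-0.0967, 0.4616, -0.3827, -0.1158, 0.6195, 0.7765]
J6: z=[0.9751, -0.0780, 0.2076] o=[1.4617, -1.0370, 1.1512] → [-0.0077, 0.7364, 0.3125, 0.9751, -0.0780, 0.2076]
V = J·q̇ = [-0.1615, -0.2810, 1.7846, 0.5165, -1.2108, -0.3792]

-0.1615 -0.2810 1.7846 0.5165 -1.2108 -0.3792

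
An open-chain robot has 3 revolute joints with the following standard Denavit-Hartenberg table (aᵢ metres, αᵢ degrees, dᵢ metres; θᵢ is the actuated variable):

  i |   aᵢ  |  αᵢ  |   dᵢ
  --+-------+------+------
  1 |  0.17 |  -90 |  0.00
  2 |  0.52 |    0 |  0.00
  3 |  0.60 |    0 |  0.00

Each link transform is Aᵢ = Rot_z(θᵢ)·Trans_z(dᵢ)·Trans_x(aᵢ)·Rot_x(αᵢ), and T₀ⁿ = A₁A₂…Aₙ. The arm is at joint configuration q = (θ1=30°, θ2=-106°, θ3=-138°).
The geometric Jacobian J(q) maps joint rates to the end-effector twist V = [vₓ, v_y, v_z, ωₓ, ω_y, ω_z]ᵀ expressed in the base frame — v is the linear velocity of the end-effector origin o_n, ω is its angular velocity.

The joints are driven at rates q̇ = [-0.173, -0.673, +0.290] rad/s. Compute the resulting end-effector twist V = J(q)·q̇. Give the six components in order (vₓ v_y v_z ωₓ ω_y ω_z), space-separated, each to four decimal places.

o_n = [-0.2047, -0.1182, -0.0394]
J₁: ẑ×o_n = [0.1182, -0.2047, 0.0000], ω = ẑ
J2: z=[-0.5000, 0.8660, 0.0000] o=[0.1472, 0.0850, 0.0000] → [-0.0341, -0.0197, 0.4064, -0.5000, 0.8660, 0.0000]
J3: z=[-0.5000, 0.8660, 0.0000] o=[0.0231, 0.0133, 0.4999] → [-0.4670, -0.2696, 0.2630, -0.5000, 0.8660, 0.0000]
V = J·q̇ = [-0.1329, -0.0295, -0.1972, 0.1915, -0.3317, -0.1730]

-0.1329 -0.0295 -0.1972 0.1915 -0.3317 -0.1730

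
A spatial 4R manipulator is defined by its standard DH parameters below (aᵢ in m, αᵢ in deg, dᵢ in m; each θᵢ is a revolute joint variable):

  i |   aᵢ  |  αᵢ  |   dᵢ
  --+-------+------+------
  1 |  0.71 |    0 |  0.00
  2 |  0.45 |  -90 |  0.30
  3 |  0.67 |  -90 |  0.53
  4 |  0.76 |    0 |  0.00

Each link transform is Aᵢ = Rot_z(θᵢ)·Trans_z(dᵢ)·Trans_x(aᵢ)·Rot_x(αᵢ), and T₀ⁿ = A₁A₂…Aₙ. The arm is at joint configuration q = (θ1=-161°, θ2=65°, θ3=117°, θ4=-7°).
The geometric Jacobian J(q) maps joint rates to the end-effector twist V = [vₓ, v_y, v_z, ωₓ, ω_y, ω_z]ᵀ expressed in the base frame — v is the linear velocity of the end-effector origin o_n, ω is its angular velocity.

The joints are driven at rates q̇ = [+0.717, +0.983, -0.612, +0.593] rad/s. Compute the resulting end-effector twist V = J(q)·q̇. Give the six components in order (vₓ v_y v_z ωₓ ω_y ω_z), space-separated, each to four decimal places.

o_n = [-0.0316, -0.1007, -0.9691]
J₁: ẑ×o_n = [0.1007, -0.0316, 0.0000], ω = ẑ
J2: z=[0.0000, 0.0000, 1.0000] o=[-0.6713, -0.2312, 0.0000] → [-0.1305, 0.6398, 0.0000, 0.0000, 0.0000, 1.0000]
J3: z=[0.9945, -0.1045, 0.0000] o=[-0.7184, -0.6787, 0.3000] → [0.1327, 1.2621, 0.6466, 0.9945, -0.1045, 0.0000]
J4: z=[0.0931, 0.8861, 0.4540] o=[-0.1595, -0.4316, -0.2970] → [-0.7458, 0.1207, -0.0825, 0.0931, 0.8861, 0.4540]
V = J·q̇ = [-0.5795, -0.0946, -0.4447, -0.5534, 0.5894, 1.9692]

-0.5795 -0.0946 -0.4447 -0.5534 0.5894 1.9692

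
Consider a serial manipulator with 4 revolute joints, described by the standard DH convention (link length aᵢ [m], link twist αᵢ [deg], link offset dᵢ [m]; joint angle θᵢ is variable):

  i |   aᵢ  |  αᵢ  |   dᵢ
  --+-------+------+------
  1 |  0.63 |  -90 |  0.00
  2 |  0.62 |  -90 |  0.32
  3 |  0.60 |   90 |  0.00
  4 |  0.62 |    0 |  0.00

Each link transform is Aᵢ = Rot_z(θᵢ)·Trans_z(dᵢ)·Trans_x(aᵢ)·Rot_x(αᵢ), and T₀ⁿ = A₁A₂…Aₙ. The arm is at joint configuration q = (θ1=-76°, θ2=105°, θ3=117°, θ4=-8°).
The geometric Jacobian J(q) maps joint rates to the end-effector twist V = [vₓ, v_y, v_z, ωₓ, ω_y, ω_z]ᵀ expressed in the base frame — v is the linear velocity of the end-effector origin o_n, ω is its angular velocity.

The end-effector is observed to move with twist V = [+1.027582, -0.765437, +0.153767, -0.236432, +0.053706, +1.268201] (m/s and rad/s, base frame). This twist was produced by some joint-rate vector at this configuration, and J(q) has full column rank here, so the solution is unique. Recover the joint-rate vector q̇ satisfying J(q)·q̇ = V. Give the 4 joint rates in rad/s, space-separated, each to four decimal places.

o_n = [-0.5708, -0.8591, -0.0889]
J₁: ẑ×o_n = [0.8591, -0.5708, 0.0000], ω = ẑ
J2: z=[0.9703, 0.2419, 0.0000] o=[0.1524, -0.6113, 0.0000] → [-0.0215, 0.0862, -0.0655, 0.9703, 0.2419, 0.0000]
J3: z=[-0.2337, 0.9372, 0.2588] o=[0.4241, -0.3782, -0.5989] → [0.6025, -0.1383, 1.0448, -0.2337, 0.9372, 0.2588]
J4: z=[-0.4963, 0.1139, -0.8606] o=[-0.0776, -0.5759, -0.3358] → [-0.2156, 0.5470, 0.1967, -0.4963, 0.1139, -0.8606]
q̇ = J⁺·V = [1.0000, -0.3340, 0.1750, -0.2590]

1.0000 -0.3340 0.1750 -0.2590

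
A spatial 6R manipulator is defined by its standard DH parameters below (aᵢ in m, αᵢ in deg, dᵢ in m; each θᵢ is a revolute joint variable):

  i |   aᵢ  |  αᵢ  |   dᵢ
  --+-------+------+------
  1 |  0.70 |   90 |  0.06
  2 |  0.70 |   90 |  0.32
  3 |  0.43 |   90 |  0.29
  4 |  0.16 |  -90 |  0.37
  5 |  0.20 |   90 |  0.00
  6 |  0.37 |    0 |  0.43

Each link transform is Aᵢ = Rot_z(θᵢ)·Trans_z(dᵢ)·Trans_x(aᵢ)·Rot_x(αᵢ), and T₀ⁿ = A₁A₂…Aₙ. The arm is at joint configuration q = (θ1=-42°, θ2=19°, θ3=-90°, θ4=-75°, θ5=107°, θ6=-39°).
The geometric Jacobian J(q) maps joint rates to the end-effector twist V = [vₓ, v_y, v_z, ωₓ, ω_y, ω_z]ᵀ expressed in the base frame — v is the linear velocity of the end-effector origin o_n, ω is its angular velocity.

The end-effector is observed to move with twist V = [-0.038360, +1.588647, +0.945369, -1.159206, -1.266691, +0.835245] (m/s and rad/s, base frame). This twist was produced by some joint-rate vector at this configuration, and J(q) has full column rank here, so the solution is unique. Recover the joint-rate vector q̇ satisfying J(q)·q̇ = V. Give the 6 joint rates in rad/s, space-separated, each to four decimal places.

0.8220 0.8080 -0.6160 -0.2400 -0.7230 -0.8510

o_n = [1.1208, -1.0145, 0.5344]
J₁: ẑ×o_n = [1.0145, 1.1208, -0.0000], ω = ẑ
J2: z=[-0.6691, -0.7431, 0.0000] o=[0.5202, -0.4684, 0.0600] → [-0.3526, 0.3175, 0.8117, -0.6691, -0.7431, 0.0000]
J3: z=[0.2419, -0.2178, -0.9455] o=[0.7979, -1.1491, 0.2879] → [0.0735, -0.3649, 0.1029, 0.2419, -0.2178, -0.9455]
J4: z=[-0.7027, 0.6327, -0.3256] o=[1.1558, -0.8927, 0.0137] → [0.2898, 0.3773, 0.1078, -0.7027, 0.6327, -0.3256]
J5: z=[0.7090, 0.6614, -0.2447] o=[0.8862, -0.5942, 0.0394] → [0.2246, -0.4084, -0.4532, 0.7090, 0.6614, -0.2447]
J6: z=[0.1476, 0.2002, 0.9686] o=[1.0241, -0.7387, 0.0482] → [0.3644, 0.0219, -0.0600, 0.1476, 0.2002, 0.9686]
q̇ = J⁺·V = [0.8220, 0.8080, -0.6160, -0.2400, -0.7230, -0.8510]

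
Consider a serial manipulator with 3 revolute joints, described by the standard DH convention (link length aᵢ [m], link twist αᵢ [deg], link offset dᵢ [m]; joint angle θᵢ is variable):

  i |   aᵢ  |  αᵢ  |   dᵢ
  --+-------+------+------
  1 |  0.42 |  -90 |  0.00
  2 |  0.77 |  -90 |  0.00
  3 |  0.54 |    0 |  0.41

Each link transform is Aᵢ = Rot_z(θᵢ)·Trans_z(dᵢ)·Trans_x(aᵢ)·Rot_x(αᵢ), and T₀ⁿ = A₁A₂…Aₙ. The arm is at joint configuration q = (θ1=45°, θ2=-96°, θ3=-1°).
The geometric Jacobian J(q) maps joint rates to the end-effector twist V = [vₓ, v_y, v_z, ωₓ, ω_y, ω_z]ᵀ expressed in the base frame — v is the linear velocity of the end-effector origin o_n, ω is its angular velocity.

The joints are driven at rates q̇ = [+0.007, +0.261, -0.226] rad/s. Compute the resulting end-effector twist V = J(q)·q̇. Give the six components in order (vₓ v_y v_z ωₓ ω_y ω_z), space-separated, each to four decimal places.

o_n = [0.4818, 0.4952, 1.3456]
J₁: ẑ×o_n = [-0.4952, 0.4818, 0.0000], ω = ẑ
J2: z=[-0.7071, 0.7071, 0.0000] o=[0.2970, 0.2970, 0.0000] → [0.9515, 0.9515, -0.2708, -0.7071, 0.7071, 0.0000]
J3: z=[0.7032, 0.7032, 0.1045] o=[0.2401, 0.2401, 0.7658] → [0.3811, -0.3825, 0.0094, 0.7032, 0.7032, 0.1045]
V = J·q̇ = [0.1587, 0.3381, -0.0728, -0.3435, 0.0256, -0.0166]

0.1587 0.3381 -0.0728 -0.3435 0.0256 -0.0166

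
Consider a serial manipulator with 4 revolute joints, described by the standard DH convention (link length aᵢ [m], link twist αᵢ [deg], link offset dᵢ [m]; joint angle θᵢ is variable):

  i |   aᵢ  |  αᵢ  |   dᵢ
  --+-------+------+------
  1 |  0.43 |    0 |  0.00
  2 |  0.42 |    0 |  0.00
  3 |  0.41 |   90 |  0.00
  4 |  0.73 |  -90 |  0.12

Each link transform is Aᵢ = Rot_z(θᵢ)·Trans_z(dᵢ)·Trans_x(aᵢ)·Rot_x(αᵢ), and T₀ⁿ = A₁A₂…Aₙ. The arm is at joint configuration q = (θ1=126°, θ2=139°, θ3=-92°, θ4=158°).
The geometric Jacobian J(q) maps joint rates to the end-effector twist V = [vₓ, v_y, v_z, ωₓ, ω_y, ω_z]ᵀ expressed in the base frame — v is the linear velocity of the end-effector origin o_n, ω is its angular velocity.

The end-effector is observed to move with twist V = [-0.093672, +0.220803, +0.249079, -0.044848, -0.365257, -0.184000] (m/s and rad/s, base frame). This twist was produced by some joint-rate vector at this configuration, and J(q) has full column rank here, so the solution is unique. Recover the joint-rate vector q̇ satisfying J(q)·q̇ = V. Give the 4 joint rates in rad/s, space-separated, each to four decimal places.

o_n = [-0.0099, 0.0161, 0.2735]
J₁: ẑ×o_n = [-0.0161, -0.0099, 0.0000], ω = ẑ
J2: z=[0.0000, 0.0000, 1.0000] o=[-0.2527, 0.3479, 0.0000] → [0.3318, 0.2429, -0.0000, 0.0000, 0.0000, 1.0000]
J3: z=[0.0000, 0.0000, 1.0000] o=[-0.2894, -0.0705, 0.0000] → [-0.0866, 0.2795, 0.0000, 0.0000, 0.0000, 1.0000]
J4: z=[0.1219, 0.9925, 0.0000] o=[-0.6963, -0.0206, 0.0000] → [0.2714, -0.0333, -0.6768, 0.1219, 0.9925, 0.0000]
q̇ = J⁺·V = [-0.9150, 0.1310, 0.6000, -0.3680]

-0.9150 0.1310 0.6000 -0.3680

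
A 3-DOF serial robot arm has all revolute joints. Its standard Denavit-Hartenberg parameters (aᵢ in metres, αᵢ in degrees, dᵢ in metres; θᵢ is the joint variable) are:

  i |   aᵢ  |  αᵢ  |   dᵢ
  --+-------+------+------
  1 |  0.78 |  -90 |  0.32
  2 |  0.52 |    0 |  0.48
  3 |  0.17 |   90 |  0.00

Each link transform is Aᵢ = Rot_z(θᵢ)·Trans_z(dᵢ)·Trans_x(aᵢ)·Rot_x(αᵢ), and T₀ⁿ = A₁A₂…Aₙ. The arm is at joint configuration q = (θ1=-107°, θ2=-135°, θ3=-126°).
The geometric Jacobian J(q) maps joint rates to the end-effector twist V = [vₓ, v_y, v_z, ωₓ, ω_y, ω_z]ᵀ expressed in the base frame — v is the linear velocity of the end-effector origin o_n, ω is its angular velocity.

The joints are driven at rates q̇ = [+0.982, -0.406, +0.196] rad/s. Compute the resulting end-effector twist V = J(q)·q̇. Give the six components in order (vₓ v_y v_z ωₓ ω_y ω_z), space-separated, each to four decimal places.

0.5334 0.4491 -0.1549 -0.2008 0.0614 0.9820

o_n = [0.3463, -0.5092, 0.5198]
J₁: ẑ×o_n = [0.5092, 0.3463, -0.0000], ω = ẑ
J2: z=[0.9563, -0.2924, 0.0000] o=[-0.2280, -0.7459, 0.3200] → [-0.0584, -0.1911, 0.3943, 0.9563, -0.2924, 0.0000]
J3: z=[0.9563, -0.2924, 0.0000] o=[0.3385, -0.5346, 0.6877] → [0.0491, 0.1606, 0.0266, 0.9563, -0.2924, 0.0000]
V = J·q̇ = [0.5334, 0.4491, -0.1549, -0.2008, 0.0614, 0.9820]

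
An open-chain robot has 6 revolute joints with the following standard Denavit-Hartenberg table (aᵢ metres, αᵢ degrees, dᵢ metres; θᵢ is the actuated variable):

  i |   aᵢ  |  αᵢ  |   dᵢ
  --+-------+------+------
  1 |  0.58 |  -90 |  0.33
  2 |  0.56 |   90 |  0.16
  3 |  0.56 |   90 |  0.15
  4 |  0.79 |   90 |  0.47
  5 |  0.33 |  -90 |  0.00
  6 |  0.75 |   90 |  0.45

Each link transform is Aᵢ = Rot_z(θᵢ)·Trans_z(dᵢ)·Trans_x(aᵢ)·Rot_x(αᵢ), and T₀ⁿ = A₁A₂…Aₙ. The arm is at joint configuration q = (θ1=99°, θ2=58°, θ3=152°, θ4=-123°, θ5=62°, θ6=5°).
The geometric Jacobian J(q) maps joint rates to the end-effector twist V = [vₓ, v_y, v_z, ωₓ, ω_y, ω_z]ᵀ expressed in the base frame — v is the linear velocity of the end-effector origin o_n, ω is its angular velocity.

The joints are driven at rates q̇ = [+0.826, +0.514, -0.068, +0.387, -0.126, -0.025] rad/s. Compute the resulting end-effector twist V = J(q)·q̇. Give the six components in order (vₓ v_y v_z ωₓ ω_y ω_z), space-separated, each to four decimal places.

o_n = [-1.7465, 0.4141, -1.0394]
J₁: ẑ×o_n = [-0.4141, -1.7465, 0.0000], ω = ẑ
J2: z=[-0.9877, -0.1564, 0.0000] o=[-0.0907, 0.5729, 0.3300] → [0.2142, -1.3526, -0.1022, -0.9877, -0.1564, 0.0000]
J3: z=[-0.1327, 0.8376, 0.5299] o=[-0.2952, 0.8409, -0.1449] → [-0.5231, -0.8877, 1.2722, -0.1327, 0.8376, 0.5299]
J4: z=[-0.9110, 0.1076, -0.3981] o=[-0.5338, 0.6667, 0.3539] → [-0.2505, -0.7865, 0.3606, -0.9110, 0.1076, -0.3981]
J5: z=[0.2552, 0.9054, -0.3394] o=[-0.7060, 0.3927, -0.5065] → [-0.4752, 0.4891, 0.9474, 0.2552, 0.9054, -0.3394]
J6: z=[-0.7137, 0.4132, 0.5656] o=[-0.9213, 0.3604, -0.7545] → [-0.1481, -0.6700, 0.3027, -0.7137, 0.4132, 0.5656]
V = J·q̇ = [-0.2297, -2.4267, -0.1264, -0.8655, -0.2201, 0.6645]

-0.2297 -2.4267 -0.1264 -0.8655 -0.2201 0.6645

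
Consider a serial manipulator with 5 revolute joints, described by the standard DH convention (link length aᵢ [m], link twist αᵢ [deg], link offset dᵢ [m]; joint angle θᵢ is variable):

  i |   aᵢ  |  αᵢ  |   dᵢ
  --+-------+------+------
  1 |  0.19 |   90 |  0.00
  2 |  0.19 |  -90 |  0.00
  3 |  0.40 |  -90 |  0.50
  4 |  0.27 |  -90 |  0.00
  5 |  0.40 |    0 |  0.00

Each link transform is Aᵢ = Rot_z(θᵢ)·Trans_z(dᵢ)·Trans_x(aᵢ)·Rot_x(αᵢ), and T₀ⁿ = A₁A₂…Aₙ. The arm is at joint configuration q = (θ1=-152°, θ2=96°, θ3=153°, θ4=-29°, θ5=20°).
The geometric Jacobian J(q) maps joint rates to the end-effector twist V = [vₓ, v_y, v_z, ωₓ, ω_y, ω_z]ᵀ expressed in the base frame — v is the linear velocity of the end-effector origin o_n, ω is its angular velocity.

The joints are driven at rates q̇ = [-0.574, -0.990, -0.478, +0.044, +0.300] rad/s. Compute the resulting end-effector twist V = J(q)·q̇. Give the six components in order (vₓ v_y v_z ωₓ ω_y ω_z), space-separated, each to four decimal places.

o_n = [0.7531, -0.2338, -0.6893]
J₁: ẑ×o_n = [0.2338, 0.7531, -0.0000], ω = ẑ
J2: z=[-0.4695, 0.8829, 0.0000] o=[-0.1678, -0.0892, 0.0000] → [-0.6086, -0.3236, -0.7452, -0.4695, 0.8829, 0.0000]
J3: z=[0.8781, 0.4669, -0.1045] o=[-0.1502, -0.0799, 0.1890] → [-0.4261, 0.6768, -0.5569, 0.8781, 0.4669, -0.1045]
J4: z=[-0.4602, 0.7644, -0.4515] o=[0.3412, -0.0243, -0.2178] → [-0.4551, -0.4030, -0.2184, -0.4602, 0.7644, -0.4515]
J5: z=[-0.7046, -0.6239, -0.3382] o=[0.4870, -0.0681, -0.4407] → [0.0991, -0.2651, 0.2827, -0.7046, -0.6239, -0.3382]
V = J·q̇ = [0.6817, -0.5327, 1.0791, -0.1866, -1.2508, -0.6454]

0.6817 -0.5327 1.0791 -0.1866 -1.2508 -0.6454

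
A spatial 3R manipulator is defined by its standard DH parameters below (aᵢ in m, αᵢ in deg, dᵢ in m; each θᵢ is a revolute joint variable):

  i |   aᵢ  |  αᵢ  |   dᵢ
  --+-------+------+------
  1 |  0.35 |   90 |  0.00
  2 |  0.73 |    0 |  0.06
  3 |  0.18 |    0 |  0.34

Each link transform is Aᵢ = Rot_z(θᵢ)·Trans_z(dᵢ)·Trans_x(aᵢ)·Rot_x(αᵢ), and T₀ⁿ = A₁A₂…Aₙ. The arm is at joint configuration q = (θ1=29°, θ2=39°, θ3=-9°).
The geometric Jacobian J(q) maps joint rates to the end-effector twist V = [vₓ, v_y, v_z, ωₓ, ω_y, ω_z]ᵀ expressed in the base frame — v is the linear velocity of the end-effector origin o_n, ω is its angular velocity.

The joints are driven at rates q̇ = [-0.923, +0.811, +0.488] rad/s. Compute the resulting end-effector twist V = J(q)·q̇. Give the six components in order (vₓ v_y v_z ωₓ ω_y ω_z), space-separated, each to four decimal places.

-0.2708 -1.2827 0.6626 0.6298 -1.1361 -0.9230

o_n = [1.1326, 0.1705, 0.5494]
J₁: ẑ×o_n = [-0.1705, 1.1326, 0.0000], ω = ẑ
J2: z=[0.4848, -0.8746, 0.0000] o=[0.3061, 0.1697, 0.0000] → [-0.4805, -0.2664, 0.7232, 0.4848, -0.8746, 0.0000]
J3: z=[0.4848, -0.8746, 0.0000] o=[0.8314, 0.3922, 0.4594] → [-0.0787, -0.0436, 0.1559, 0.4848, -0.8746, 0.0000]
V = J·q̇ = [-0.2708, -1.2827, 0.6626, 0.6298, -1.1361, -0.9230]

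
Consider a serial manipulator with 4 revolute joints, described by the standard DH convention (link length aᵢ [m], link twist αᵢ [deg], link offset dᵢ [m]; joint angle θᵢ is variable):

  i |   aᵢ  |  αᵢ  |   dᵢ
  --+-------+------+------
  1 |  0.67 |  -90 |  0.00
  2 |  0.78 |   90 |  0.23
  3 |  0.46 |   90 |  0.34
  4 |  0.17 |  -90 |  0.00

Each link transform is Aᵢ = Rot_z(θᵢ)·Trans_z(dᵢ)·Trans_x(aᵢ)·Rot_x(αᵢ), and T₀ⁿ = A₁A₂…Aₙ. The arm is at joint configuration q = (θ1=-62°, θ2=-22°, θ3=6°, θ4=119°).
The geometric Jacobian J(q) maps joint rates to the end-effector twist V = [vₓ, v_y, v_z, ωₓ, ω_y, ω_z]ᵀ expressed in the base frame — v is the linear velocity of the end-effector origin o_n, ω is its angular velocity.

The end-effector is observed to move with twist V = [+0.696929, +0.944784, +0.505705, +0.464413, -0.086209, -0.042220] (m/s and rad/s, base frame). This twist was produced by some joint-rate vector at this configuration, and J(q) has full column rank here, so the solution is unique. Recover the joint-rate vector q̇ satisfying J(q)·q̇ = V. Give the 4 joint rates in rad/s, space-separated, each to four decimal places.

o_n = [0.9695, -1.2494, 0.8860]
J₁: ẑ×o_n = [1.2494, 0.9695, -0.0000], ω = ẑ
J2: z=[0.8829, 0.4695, 0.0000] o=[0.3145, -0.5916, 0.0000] → [0.4159, -0.7823, -0.8883, 0.8829, 0.4695, 0.0000]
J3: z=[-0.1759, 0.3308, 0.9272] o=[0.8571, -1.1221, 0.2922] → [0.3144, 0.2086, -0.0148, -0.1759, 0.3308, 0.9272]
J4: z=[-0.8326, -0.5525, 0.0392] o=[1.0389, -1.3616, 0.7788] → [-0.0636, 0.0865, -0.1318, -0.8326, -0.5525, 0.0392]
q̇ = J⁺·V = [0.9110, -0.4330, -0.9940, -0.8070]

0.9110 -0.4330 -0.9940 -0.8070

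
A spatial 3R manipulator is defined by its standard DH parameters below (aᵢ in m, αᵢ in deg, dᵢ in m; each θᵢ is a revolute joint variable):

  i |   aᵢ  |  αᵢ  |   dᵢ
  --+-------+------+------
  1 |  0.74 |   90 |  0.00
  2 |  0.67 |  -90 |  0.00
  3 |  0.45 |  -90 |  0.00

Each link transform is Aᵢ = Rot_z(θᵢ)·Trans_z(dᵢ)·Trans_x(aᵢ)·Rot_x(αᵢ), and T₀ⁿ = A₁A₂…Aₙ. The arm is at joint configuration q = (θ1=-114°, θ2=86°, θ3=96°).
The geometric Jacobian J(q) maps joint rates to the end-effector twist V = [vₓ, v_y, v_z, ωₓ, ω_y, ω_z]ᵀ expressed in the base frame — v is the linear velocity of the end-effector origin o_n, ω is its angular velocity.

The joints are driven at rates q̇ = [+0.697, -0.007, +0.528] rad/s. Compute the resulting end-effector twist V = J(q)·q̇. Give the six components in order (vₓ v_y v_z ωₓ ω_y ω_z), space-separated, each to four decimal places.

o_n = [0.0902, -0.8978, 0.6214]
J₁: ẑ×o_n = [0.8978, 0.0902, -0.0000], ω = ẑ
J2: z=[-0.9135, 0.4067, 0.0000] o=[-0.3010, -0.6760, 0.0000] → [0.2528, 0.5677, 0.0435, -0.9135, 0.4067, 0.0000]
J3: z=[0.4057, 0.9113, 0.0698] o=[-0.3200, -0.7187, 0.6684] → [-0.0303, 0.0477, -0.4464, 0.4057, 0.9113, 0.0698]
V = J·q̇ = [0.6080, 0.0840, -0.2360, 0.2206, 0.4783, 0.7338]

0.6080 0.0840 -0.2360 0.2206 0.4783 0.7338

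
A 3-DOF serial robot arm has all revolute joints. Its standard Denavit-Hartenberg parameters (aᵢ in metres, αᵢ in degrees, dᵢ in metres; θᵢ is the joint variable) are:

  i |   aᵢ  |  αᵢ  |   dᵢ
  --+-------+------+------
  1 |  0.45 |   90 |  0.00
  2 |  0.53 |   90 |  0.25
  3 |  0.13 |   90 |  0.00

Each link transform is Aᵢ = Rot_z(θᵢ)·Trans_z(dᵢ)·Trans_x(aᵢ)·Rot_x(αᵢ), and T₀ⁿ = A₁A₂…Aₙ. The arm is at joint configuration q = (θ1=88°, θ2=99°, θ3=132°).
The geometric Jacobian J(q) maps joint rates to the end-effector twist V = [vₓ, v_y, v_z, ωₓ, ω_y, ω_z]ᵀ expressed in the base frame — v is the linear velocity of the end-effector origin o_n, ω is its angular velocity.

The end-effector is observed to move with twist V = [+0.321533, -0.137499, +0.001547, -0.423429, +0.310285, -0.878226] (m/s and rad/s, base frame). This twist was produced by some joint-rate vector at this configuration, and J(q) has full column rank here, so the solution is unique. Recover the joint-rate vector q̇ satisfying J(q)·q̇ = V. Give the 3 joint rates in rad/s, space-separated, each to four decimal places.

-0.9250 -0.4340 0.2990

o_n = [0.3597, 0.3684, 0.4376]
J₁: ẑ×o_n = [-0.3684, 0.3597, 0.0000], ω = ẑ
J2: z=[0.9994, -0.0349, 0.0000] o=[0.0157, 0.4497, 0.0000] → [-0.0153, -0.4373, -0.0693, 0.9994, -0.0349, 0.0000]
J3: z=[0.0345, 0.9871, 0.1564] o=[0.2627, 0.3581, 0.5235] → [-0.0864, 0.0181, -0.0954, 0.0345, 0.9871, 0.1564]
q̇ = J⁺·V = [-0.9250, -0.4340, 0.2990]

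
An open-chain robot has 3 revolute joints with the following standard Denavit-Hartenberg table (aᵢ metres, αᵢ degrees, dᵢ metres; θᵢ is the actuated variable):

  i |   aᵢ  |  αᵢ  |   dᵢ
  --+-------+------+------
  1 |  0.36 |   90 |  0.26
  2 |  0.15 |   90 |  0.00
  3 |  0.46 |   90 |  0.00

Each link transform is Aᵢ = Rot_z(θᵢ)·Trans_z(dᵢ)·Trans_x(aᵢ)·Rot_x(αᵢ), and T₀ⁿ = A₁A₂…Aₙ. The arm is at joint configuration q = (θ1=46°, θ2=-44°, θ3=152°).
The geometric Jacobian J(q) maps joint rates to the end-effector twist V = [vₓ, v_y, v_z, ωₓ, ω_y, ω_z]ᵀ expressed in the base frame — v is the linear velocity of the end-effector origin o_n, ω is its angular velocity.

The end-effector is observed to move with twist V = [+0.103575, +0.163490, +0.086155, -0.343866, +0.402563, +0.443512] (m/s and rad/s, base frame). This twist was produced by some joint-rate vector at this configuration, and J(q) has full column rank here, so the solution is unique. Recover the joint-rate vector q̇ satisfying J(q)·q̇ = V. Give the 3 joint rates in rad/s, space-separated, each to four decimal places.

o_n = [0.2774, -0.0236, 0.4379]
J₁: ẑ×o_n = [0.0236, 0.2774, -0.0000], ω = ẑ
J2: z=[0.7193, -0.6947, 0.0000] o=[0.2501, 0.2590, 0.2600] → [-0.1236, -0.1280, -0.1843, 0.7193, -0.6947, 0.0000]
J3: z=[-0.4826, -0.4997, -0.7193] o=[0.3250, 0.3366, 0.1558] → [-0.4001, 0.1704, 0.1500, -0.4826, -0.4997, -0.7193]
q̇ = J⁺·V = [0.3910, -0.5270, -0.0730]

0.3910 -0.5270 -0.0730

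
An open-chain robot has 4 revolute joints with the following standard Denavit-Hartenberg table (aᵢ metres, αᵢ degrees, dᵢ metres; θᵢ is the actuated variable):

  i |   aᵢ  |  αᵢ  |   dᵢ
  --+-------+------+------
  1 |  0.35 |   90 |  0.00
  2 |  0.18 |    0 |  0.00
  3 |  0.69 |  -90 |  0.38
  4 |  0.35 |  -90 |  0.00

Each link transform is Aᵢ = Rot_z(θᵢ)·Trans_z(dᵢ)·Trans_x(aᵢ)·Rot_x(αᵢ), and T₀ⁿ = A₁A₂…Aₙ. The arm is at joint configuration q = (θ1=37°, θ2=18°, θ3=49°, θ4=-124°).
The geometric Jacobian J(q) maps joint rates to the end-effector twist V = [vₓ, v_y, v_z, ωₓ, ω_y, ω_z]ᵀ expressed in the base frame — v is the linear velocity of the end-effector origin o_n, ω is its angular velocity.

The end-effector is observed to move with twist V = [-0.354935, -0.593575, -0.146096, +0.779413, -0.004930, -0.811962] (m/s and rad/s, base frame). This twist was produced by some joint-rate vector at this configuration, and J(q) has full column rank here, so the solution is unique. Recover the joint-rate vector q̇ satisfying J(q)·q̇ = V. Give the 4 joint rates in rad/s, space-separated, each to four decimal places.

o_n = [0.9738, -0.1053, 0.5106]
J₁: ẑ×o_n = [0.1053, 0.9738, -0.0000], ω = ẑ
J2: z=[0.6018, -0.7986, 0.0000] o=[0.2795, 0.2106, 0.0000] → [-0.4078, -0.3073, 0.3643, 0.6018, -0.7986, 0.0000]
J3: z=[0.6018, -0.7986, 0.0000] o=[0.4162, 0.3137, 0.0556] → [-0.3634, -0.2738, 0.1931, 0.6018, -0.7986, 0.0000]
J4: z=[-0.7351, -0.5540, 0.3907] o=[0.8602, 0.1724, 0.6908] → [0.2083, -0.0881, 0.2671, -0.7351, -0.5540, 0.3907]
q̇ = J⁺·V = [-0.5490, -0.3370, 0.8100, -0.6730]

-0.5490 -0.3370 0.8100 -0.6730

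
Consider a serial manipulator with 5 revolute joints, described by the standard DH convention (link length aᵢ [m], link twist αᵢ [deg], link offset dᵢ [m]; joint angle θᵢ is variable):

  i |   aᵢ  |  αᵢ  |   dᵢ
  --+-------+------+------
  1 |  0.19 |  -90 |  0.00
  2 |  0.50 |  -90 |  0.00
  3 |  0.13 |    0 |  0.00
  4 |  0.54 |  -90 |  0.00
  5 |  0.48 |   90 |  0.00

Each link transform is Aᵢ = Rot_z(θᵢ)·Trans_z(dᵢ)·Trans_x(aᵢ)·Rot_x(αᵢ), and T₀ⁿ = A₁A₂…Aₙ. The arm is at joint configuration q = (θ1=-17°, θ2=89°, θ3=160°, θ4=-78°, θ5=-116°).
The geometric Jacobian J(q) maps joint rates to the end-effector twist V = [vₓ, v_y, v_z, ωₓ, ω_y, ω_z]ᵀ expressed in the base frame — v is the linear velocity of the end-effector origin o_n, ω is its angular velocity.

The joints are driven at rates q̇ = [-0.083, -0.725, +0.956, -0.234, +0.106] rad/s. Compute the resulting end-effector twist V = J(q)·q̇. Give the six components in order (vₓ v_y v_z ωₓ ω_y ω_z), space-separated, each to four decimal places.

o_n = [-0.3322, -0.2862, -0.4312]
J₁: ẑ×o_n = [0.2862, -0.3322, 0.0000], ω = ẑ
J2: z=[0.2924, 0.9563, 0.0000] o=[0.1817, -0.0556, 0.0000] → [-0.4123, 0.1261, 0.4240, 0.2924, 0.9563, 0.0000]
J3: z=[-0.9562, 0.2923, -0.0175] o=[0.1900, -0.0581, -0.4999] → [0.0161, 0.0748, 0.3708, -0.9562, 0.2923, -0.0175]
J4: z=[-0.9562, 0.2923, -0.0175] o=[0.1750, -0.1000, -0.3778] → [-0.0189, -0.0422, 0.3263, -0.9562, 0.2923, -0.0175]
J5: z=[-0.0572, -0.1280, 0.9901] o=[0.0199, -0.6118, -0.4529] → [-0.3251, -0.3474, -0.0637, -0.0572, -0.1280, 0.9901]
V = J·q̇ = [0.2605, -0.0192, -0.0360, -0.9084, -0.4958, 0.0094]

0.2605 -0.0192 -0.0360 -0.9084 -0.4958 0.0094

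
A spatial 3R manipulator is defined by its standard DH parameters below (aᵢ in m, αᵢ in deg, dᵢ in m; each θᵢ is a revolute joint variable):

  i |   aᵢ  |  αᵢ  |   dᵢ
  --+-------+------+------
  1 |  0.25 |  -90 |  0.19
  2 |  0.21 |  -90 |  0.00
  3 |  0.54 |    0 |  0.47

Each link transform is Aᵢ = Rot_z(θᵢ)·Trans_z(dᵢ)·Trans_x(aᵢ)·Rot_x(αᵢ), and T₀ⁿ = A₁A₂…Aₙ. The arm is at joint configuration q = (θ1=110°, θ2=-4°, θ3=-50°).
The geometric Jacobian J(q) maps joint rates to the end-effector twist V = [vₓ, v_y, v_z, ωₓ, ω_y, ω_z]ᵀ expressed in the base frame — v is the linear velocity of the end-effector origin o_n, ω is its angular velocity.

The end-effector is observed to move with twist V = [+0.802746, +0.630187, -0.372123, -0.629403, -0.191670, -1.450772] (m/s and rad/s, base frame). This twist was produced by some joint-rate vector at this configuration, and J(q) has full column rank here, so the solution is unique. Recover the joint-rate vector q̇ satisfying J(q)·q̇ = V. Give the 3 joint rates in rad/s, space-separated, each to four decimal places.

o_n = [-0.6755, 0.6465, -0.2400]
J₁: ẑ×o_n = [-0.6465, -0.6755, 0.0000], ω = ẑ
J2: z=[-0.9397, -0.3420, 0.0000] o=[-0.0855, 0.2349, 0.1900] → [0.1471, -0.4041, -0.5885, -0.9397, -0.3420, 0.0000]
J3: z=[-0.0239, 0.0655, -0.9976] o=[-0.1572, 0.4318, 0.2046] → [0.1850, 0.5065, 0.0289, -0.0239, 0.0655, -0.9976]
q̇ = J⁺·V = [-0.9480, 0.6570, 0.5040]

-0.9480 0.6570 0.5040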